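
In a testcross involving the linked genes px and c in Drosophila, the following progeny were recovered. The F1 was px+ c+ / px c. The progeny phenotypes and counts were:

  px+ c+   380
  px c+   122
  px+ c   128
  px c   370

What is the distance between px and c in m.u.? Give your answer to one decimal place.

25.0 m.u.

The recombinant classes are px+ c and px c+: 128 + 122 = 250.
Recombination frequency = 250/1000 = 0.2500 ≈ 25.0%, i.e. 25.0 m.u.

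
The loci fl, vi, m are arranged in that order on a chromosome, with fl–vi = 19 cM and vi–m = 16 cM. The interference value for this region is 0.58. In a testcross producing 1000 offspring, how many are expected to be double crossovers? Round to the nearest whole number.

Map distances give recombination frequencies of 0.190 and 0.160 for the two intervals.
With interference 0.58 (so coincidence = 0.42), expected double-crossover frequency = 0.190 × 0.160 × 0.42 = 0.01277.
Expected number = 0.01277 × 1000 = 12.77 ≈ 13.

13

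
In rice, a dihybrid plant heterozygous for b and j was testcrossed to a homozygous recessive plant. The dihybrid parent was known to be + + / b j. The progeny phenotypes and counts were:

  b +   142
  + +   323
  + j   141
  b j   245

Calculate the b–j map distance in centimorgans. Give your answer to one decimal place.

The recombinant classes are + j and b +: 141 + 142 = 283.
Recombination frequency = 283/851 = 0.3325 ≈ 33.3%, i.e. 33.3 centimorgans.

33.3 centimorgans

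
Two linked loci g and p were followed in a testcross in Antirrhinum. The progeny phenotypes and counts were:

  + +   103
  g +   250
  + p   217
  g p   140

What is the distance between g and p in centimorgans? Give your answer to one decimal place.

34.2 centimorgans

The two most frequent classes, + p (217) and g + (250), are the parental types, so the F1 was + p / g +.
The recombinant classes are + + and g p: 103 + 140 = 243.
Recombination frequency = 243/710 = 0.3423 ≈ 34.2%, i.e. 34.2 centimorgans.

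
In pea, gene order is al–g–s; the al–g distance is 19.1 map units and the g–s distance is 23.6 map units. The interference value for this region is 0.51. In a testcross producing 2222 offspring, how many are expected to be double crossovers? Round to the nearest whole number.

49

Map distances give recombination frequencies of 0.191 and 0.236 for the two intervals.
With interference 0.51 (so coincidence = 0.49), expected double-crossover frequency = 0.191 × 0.236 × 0.49 = 0.02209.
Expected number = 0.02209 × 2222 = 49.08 ≈ 49.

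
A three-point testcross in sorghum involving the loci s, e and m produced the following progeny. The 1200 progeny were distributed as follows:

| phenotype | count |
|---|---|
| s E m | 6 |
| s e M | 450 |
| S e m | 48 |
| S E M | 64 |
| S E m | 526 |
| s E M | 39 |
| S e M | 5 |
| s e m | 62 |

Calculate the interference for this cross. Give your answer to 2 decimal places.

0.02

The two most frequent reciprocal classes, S E m and s e M, are the parental types, so the F1 was S E m / s e M.
The two rarest classes, s E m and S e M, are the double crossovers. Comparing them with the parentals, only the s allele has switched, so s is the middle locus and the order is m – s – e.
m–s: (126 + 11)/1200 = 0.1142; s–e: (87 + 11)/1200 = 0.0817.
Expected DCO frequency = 0.1142 × 0.0817 ≈ 0.00933; observed = 11/1200 ≈ 0.00917.
Coefficient of coincidence = 0.00917/0.00933 ≈ 0.98; interference = 1 − 0.98 = 0.02.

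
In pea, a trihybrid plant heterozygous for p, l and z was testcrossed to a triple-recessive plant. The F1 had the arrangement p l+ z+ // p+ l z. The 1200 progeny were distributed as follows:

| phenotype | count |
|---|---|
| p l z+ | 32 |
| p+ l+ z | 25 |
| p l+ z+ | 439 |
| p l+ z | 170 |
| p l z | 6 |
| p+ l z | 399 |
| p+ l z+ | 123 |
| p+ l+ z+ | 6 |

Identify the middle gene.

The two rarest classes, p+ l+ z+ and p l z, are the double crossovers. Comparing them with the parentals, only the p allele has switched, so p is the middle locus and the order is l – p – z.

p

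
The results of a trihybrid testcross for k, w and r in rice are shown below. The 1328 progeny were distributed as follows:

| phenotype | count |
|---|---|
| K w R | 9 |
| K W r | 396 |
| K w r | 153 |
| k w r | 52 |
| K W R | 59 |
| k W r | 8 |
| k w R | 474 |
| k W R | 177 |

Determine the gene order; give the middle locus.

The two most frequent reciprocal classes, k w R and K W r, are the parental types, so the F1 was k w R / K W r.
The two rarest classes, K w R and k W r, are the double crossovers. Comparing them with the parentals, only the k allele has switched, so k is the middle locus and the order is r – k – w.

k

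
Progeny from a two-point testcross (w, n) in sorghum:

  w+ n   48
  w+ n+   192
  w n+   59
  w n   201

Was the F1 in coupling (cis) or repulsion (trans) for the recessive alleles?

cis

The two most frequent classes are w+ n+ (192) and w n (201); these are the parental (non-recombinant) types.
So the F1 carried w+ n+ on one chromosome and w n on the other — the recessive alleles are on the same chromosome (cis / coupling).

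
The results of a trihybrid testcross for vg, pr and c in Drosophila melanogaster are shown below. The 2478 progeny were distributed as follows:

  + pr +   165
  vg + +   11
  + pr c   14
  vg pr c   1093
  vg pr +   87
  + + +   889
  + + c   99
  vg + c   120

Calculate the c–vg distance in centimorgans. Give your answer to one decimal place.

The two most frequent reciprocal classes, + + + and vg pr c, are the parental types, so the F1 was + + + / vg pr c.
The two rarest classes, vg + + and + pr c, are the double crossovers. Comparing them with the parentals, only the vg allele has switched, so vg is the middle locus and the order is c – vg – pr.
Crossovers in the c–vg interval produce the single-crossover classes + + c and vg pr + (99 + 87 = 186) plus the double crossovers (25).
RF(c–vg) = (186 + 25) / 2478 = 211/2478 = 0.0851 → 8.5 centimorgans.

8.5 centimorgans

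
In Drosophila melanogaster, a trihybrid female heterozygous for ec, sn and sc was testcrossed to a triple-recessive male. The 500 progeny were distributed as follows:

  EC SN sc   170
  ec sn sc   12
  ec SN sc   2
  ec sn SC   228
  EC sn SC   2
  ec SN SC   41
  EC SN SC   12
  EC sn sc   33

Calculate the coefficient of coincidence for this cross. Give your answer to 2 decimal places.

0.92

The two most frequent reciprocal classes, EC SN sc and ec sn SC, are the parental types, so the F1 was EC SN sc / ec sn SC.
The two rarest classes, ec SN sc and EC sn SC, are the double crossovers. Comparing them with the parentals, only the ec allele has switched, so ec is the middle locus and the order is sc – ec – sn.
sc–ec: (24 + 4)/500 = 0.0560; ec–sn: (74 + 4)/500 = 0.1560.
Expected DCO frequency = 0.0560 × 0.1560 ≈ 0.00874; observed = 4/500 ≈ 0.00800.
Coefficient of coincidence = 0.00800/0.00874 ≈ 0.92.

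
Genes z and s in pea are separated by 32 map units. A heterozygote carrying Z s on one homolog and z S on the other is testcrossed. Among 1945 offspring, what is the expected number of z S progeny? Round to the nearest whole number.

661

A map distance of 32 map units corresponds to a recombination frequency of 0.320.
The F1 is Z s / z S, so z S is a parental gamete class with expected frequency (1 − r)/2 = 0.680/2 = 0.3400.
Expected number = 0.3400 × 1945 = 661.30 ≈ 661.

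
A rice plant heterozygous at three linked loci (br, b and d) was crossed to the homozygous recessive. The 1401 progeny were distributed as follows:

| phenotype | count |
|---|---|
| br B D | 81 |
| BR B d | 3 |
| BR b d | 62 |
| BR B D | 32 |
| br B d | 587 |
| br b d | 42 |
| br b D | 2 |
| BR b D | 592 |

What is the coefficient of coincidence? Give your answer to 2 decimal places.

0.60

The two most frequent reciprocal classes, BR b D and br B d, are the parental types, so the F1 was BR b D / br B d.
The two rarest classes, br b D and BR B d, are the double crossovers. Comparing them with the parentals, only the br allele has switched, so br is the middle locus and the order is d – br – b.
d–br: (143 + 5)/1401 = 0.1056; br–b: (74 + 5)/1401 = 0.0564.
Expected DCO frequency = 0.1056 × 0.0564 ≈ 0.00596; observed = 5/1401 ≈ 0.00357.
Coefficient of coincidence = 0.00357/0.00596 ≈ 0.60.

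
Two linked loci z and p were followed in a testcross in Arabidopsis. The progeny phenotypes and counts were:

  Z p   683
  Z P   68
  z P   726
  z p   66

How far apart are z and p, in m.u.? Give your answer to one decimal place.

The two most frequent classes, Z p (683) and z P (726), are the parental types, so the F1 was Z p / z P.
The recombinant classes are Z P and z p: 68 + 66 = 134.
Recombination frequency = 134/1543 = 0.0868 ≈ 8.7%, i.e. 8.7 m.u.

8.7 m.u.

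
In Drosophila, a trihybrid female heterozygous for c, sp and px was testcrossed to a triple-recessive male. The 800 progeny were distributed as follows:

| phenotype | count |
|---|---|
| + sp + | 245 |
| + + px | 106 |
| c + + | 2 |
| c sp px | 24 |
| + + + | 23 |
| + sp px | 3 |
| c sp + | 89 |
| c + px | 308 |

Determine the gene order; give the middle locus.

The two most frequent reciprocal classes, + sp + and c + px, are the parental types, so the F1 was + sp + / c + px.
The two rarest classes, + sp px and c + +, are the double crossovers. Comparing them with the parentals, only the px allele has switched, so px is the middle locus and the order is c – px – sp.

px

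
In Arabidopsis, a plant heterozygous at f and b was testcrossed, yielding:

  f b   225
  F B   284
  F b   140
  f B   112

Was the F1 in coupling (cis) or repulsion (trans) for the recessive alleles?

The two most frequent classes are F B (284) and f b (225); these are the parental (non-recombinant) types.
So the F1 carried F B on one chromosome and f b on the other — the recessive alleles are on the same chromosome (cis / coupling).

cis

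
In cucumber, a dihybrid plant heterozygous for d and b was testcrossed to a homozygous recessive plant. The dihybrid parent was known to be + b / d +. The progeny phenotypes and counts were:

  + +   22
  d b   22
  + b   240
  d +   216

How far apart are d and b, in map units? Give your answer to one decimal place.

8.8 map units

The recombinant classes are + + and d b: 22 + 22 = 44.
Recombination frequency = 44/500 = 0.0880 ≈ 8.8%, i.e. 8.8 map units.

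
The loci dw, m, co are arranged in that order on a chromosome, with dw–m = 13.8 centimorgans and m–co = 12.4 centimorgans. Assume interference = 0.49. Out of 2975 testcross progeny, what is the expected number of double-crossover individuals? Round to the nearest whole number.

26

Map distances give recombination frequencies of 0.138 and 0.124 for the two intervals.
With interference 0.49 (so coincidence = 0.51), expected double-crossover frequency = 0.138 × 0.124 × 0.51 = 0.00873.
Expected number = 0.00873 × 2975 = 25.96 ≈ 26.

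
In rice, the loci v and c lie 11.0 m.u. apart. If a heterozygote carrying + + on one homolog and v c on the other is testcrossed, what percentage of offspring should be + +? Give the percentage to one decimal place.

A map distance of 11.0 m.u. corresponds to a recombination frequency of 0.110.
The F1 is + + / v c, so + + is a parental gamete class with expected frequency (1 − r)/2 = 0.890/2 = 0.4450.
That is 0.4450 = 44.5% of the progeny.

44.5%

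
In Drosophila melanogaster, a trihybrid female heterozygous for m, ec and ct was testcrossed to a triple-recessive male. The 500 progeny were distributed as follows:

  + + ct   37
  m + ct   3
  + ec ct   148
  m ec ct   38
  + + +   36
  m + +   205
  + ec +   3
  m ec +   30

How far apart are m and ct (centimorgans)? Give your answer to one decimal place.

The two most frequent reciprocal classes, m + + and + ec ct, are the parental types, so the F1 was m + + / + ec ct.
The two rarest classes, m + ct and + ec +, are the double crossovers. Comparing them with the parentals, only the ct allele has switched, so ct is the middle locus and the order is m – ct – ec.
Crossovers in the m–ct interval produce the single-crossover classes + + + and m ec ct (36 + 38 = 74) plus the double crossovers (6).
RF(m–ct) = (74 + 6) / 500 = 80/500 = 0.1600 → 16.0 centimorgans.

16.0 centimorgans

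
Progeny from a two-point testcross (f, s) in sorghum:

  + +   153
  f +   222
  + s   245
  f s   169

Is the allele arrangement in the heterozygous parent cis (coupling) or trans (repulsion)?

The two most frequent classes are + s (245) and f + (222); these are the parental (non-recombinant) types.
So the F1 carried + s on one chromosome and f + on the other — the recessive alleles are on opposite chromosomes (trans / repulsion).

trans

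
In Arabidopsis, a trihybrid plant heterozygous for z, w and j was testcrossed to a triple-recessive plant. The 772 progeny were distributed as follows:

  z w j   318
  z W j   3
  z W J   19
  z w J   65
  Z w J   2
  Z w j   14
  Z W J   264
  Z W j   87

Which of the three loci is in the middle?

w

The two most frequent reciprocal classes, Z W J and z w j, are the parental types, so the F1 was Z W J / z w j.
The two rarest classes, Z w J and z W j, are the double crossovers. Comparing them with the parentals, only the w allele has switched, so w is the middle locus and the order is j – w – z.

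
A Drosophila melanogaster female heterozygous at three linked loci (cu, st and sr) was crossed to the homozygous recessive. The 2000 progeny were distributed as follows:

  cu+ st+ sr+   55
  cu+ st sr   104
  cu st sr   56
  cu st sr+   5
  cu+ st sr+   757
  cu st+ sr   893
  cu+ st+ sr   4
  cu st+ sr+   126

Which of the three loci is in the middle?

cu

The two most frequent reciprocal classes, cu st+ sr and cu+ st sr+, are the parental types, so the F1 was cu st+ sr / cu+ st sr+.
The two rarest classes, cu+ st+ sr and cu st sr+, are the double crossovers. Comparing them with the parentals, only the cu allele has switched, so cu is the middle locus and the order is sr – cu – st.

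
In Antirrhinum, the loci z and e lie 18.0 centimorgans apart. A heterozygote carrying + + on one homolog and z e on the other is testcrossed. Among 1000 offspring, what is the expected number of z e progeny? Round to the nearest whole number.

410

A map distance of 18.0 centimorgans corresponds to a recombination frequency of 0.180.
The F1 is + + / z e, so z e is a parental gamete class with expected frequency (1 − r)/2 = 0.820/2 = 0.4100.
Expected number = 0.4100 × 1000 = 410.00 ≈ 410.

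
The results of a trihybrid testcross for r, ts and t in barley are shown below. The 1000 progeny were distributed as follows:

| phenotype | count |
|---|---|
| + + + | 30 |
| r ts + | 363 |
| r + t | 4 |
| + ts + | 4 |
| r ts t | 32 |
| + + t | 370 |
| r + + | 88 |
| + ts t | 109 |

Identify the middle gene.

The two most frequent reciprocal classes, + + t and r ts +, are the parental types, so the F1 was + + t / r ts +.
The two rarest classes, r + t and + ts +, are the double crossovers. Comparing them with the parentals, only the r allele has switched, so r is the middle locus and the order is t – r – ts.

r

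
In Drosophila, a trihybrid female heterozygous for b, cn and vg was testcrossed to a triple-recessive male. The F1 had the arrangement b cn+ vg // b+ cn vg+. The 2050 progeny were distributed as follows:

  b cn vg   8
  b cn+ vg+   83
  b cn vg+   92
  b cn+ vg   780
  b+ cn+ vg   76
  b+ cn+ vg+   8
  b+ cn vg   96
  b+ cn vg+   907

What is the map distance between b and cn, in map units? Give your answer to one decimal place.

The two rarest classes, b cn vg and b+ cn+ vg+, are the double crossovers. Comparing them with the parentals, only the cn allele has switched, so cn is the middle locus and the order is vg – cn – b.
Crossovers in the cn–b interval produce the single-crossover classes b+ cn+ vg and b cn vg+ (76 + 92 = 168) plus the double crossovers (16).
RF(cn–b) = (168 + 16) / 2050 = 184/2050 = 0.0898 → 9.0 map units.

9.0 map units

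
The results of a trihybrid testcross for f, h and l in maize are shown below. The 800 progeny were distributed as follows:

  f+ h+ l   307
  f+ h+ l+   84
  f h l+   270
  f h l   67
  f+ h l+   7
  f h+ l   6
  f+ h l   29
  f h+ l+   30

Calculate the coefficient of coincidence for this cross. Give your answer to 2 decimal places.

The two most frequent reciprocal classes, f h l+ and f+ h+ l, are the parental types, so the F1 was f h l+ / f+ h+ l.
The two rarest classes, f+ h l+ and f h+ l, are the double crossovers. Comparing them with the parentals, only the f allele has switched, so f is the middle locus and the order is h – f – l.
h–f: (59 + 13)/800 = 0.0900; f–l: (151 + 13)/800 = 0.2050.
Expected DCO frequency = 0.0900 × 0.2050 ≈ 0.01845; observed = 13/800 ≈ 0.01625.
Coefficient of coincidence = 0.01625/0.01845 ≈ 0.88.

0.88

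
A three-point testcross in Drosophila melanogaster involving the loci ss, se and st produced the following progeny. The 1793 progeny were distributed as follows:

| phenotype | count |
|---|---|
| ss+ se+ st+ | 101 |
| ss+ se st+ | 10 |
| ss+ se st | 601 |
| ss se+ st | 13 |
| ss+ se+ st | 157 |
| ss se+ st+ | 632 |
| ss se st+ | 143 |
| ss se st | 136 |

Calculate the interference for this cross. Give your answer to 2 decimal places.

The two most frequent reciprocal classes, ss se+ st+ and ss+ se st, are the parental types, so the F1 was ss se+ st+ / ss+ se st.
The two rarest classes, ss se+ st and ss+ se st+, are the double crossovers. Comparing them with the parentals, only the st allele has switched, so st is the middle locus and the order is se – st – ss.
se–st: (300 + 23)/1793 = 0.1801; st–ss: (237 + 23)/1793 = 0.1450.
Expected DCO frequency = 0.1801 × 0.1450 ≈ 0.02611; observed = 23/1793 ≈ 0.01283.
Coefficient of coincidence = 0.01283/0.02611 ≈ 0.49; interference = 1 − 0.49 = 0.51.

0.51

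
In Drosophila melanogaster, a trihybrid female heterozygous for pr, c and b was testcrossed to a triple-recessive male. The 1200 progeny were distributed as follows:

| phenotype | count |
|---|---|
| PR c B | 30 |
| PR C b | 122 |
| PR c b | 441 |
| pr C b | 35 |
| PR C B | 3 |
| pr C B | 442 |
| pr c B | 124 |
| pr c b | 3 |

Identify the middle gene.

pr

The two most frequent reciprocal classes, pr C B and PR c b, are the parental types, so the F1 was pr C B / PR c b.
The two rarest classes, PR C B and pr c b, are the double crossovers. Comparing them with the parentals, only the pr allele has switched, so pr is the middle locus and the order is c – pr – b.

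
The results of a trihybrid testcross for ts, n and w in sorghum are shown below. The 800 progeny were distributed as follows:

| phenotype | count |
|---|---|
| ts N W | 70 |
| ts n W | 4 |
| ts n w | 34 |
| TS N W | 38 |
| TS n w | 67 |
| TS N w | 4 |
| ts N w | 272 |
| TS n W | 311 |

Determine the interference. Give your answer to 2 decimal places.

0.45

The two most frequent reciprocal classes, ts N w and TS n W, are the parental types, so the F1 was ts N w / TS n W.
The two rarest classes, TS N w and ts n W, are the double crossovers. Comparing them with the parentals, only the ts allele has switched, so ts is the middle locus and the order is n – ts – w.
n–ts: (72 + 8)/800 = 0.1000; ts–w: (137 + 8)/800 = 0.1812.
Expected DCO frequency = 0.1000 × 0.1812 ≈ 0.01812; observed = 8/800 ≈ 0.01000.
Coefficient of coincidence = 0.01000/0.01812 ≈ 0.55; interference = 1 − 0.55 = 0.45.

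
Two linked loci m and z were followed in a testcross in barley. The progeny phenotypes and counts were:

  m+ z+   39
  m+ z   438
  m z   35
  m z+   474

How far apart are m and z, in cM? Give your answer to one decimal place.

The two most frequent classes, m+ z (438) and m z+ (474), are the parental types, so the F1 was m+ z / m z+.
The recombinant classes are m+ z+ and m z: 39 + 35 = 74.
Recombination frequency = 74/986 = 0.0751 ≈ 7.5%, i.e. 7.5 cM.

7.5 cM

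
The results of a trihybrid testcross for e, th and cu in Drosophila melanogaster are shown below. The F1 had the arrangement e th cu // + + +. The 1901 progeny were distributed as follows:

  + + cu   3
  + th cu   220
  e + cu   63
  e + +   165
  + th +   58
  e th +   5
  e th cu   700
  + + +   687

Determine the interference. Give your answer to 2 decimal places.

The two rarest classes, e th + and + + cu, are the double crossovers. Comparing them with the parentals, only the cu allele has switched, so cu is the middle locus and the order is th – cu – e.
th–cu: (121 + 8)/1901 = 0.0679; cu–e: (385 + 8)/1901 = 0.2067.
Expected DCO frequency = 0.0679 × 0.2067 ≈ 0.01403; observed = 8/1901 ≈ 0.00421.
Coefficient of coincidence = 0.00421/0.01403 ≈ 0.30; interference = 1 − 0.30 = 0.70.

0.70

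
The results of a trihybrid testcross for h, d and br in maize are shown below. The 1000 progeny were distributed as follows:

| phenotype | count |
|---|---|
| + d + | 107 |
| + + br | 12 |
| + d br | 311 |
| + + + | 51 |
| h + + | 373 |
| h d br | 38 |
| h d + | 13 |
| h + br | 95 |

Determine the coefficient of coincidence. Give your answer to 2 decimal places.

0.97

The two most frequent reciprocal classes, h + + and + d br, are the parental types, so the F1 was h + + / + d br.
The two rarest classes, h d + and + + br, are the double crossovers. Comparing them with the parentals, only the d allele has switched, so d is the middle locus and the order is br – d – h.
br–d: (202 + 25)/1000 = 0.2270; d–h: (89 + 25)/1000 = 0.1140.
Expected DCO frequency = 0.2270 × 0.1140 ≈ 0.02588; observed = 25/1000 ≈ 0.02500.
Coefficient of coincidence = 0.02500/0.02588 ≈ 0.97.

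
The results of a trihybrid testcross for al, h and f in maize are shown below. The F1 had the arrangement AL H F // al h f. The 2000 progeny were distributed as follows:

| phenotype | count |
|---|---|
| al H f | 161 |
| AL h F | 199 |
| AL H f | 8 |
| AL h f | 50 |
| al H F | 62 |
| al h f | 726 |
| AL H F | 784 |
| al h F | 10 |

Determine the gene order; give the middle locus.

The two rarest classes, AL H f and al h F, are the double crossovers. Comparing them with the parentals, only the f allele has switched, so f is the middle locus and the order is h – f – al.

f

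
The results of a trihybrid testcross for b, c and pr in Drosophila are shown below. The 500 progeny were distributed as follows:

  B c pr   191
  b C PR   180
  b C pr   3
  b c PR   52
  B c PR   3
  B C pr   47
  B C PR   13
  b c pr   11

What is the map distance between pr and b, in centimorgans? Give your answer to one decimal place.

The two most frequent reciprocal classes, b C PR and B c pr, are the parental types, so the F1 was b C PR / B c pr.
The two rarest classes, b C pr and B c PR, are the double crossovers. Comparing them with the parentals, only the pr allele has switched, so pr is the middle locus and the order is b – pr – c.
Crossovers in the b–pr interval produce the single-crossover classes B C PR and b c pr (13 + 11 = 24) plus the double crossovers (6).
RF(b–pr) = (24 + 6) / 500 = 30/500 = 0.0600 → 6.0 centimorgans.

6.0 centimorgans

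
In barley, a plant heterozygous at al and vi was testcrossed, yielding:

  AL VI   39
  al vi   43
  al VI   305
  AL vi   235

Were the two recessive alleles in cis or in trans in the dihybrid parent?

trans

The two most frequent classes are AL vi (235) and al VI (305); these are the parental (non-recombinant) types.
So the F1 carried AL vi on one chromosome and al VI on the other — the recessive alleles are on opposite chromosomes (trans / repulsion).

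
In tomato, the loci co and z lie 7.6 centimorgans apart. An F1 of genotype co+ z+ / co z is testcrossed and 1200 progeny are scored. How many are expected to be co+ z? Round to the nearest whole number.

A map distance of 7.6 centimorgans corresponds to a recombination frequency of 0.076.
The F1 is co+ z+ / co z, so co+ z is a recombinant gamete class with expected frequency r/2 = 0.076/2 = 0.0380.
Expected number = 0.0380 × 1200 = 45.60 ≈ 46.

46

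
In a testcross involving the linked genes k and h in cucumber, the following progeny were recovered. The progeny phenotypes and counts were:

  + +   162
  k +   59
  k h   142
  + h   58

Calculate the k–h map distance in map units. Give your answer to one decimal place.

The two most frequent classes, + + (162) and k h (142), are the parental types, so the F1 was + + / k h.
The recombinant classes are + h and k +: 58 + 59 = 117.
Recombination frequency = 117/421 = 0.2779 ≈ 27.8%, i.e. 27.8 map units.

27.8 map units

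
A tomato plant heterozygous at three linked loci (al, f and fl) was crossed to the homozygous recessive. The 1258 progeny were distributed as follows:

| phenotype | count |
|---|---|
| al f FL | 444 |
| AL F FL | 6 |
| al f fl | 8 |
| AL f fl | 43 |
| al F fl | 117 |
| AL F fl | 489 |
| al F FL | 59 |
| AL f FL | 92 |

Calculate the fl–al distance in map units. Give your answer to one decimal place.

The two most frequent reciprocal classes, al f FL and AL F fl, are the parental types, so the F1 was al f FL / AL F fl.
The two rarest classes, al f fl and AL F FL, are the double crossovers. Comparing them with the parentals, only the fl allele has switched, so fl is the middle locus and the order is al – fl – f.
Crossovers in the al–fl interval produce the single-crossover classes AL f FL and al F fl (92 + 117 = 209) plus the double crossovers (14).
RF(al–fl) = (209 + 14) / 1258 = 223/1258 = 0.1773 → 17.7 map units.

17.7 map units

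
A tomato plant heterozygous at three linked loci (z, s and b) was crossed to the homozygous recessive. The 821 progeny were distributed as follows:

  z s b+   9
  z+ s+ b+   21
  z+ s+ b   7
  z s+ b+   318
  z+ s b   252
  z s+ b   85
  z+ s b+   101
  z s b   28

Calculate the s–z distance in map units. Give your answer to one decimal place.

The two most frequent reciprocal classes, z s+ b+ and z+ s b, are the parental types, so the F1 was z s+ b+ / z+ s b.
The two rarest classes, z s b+ and z+ s+ b, are the double crossovers. Comparing them with the parentals, only the s allele has switched, so s is the middle locus and the order is z – s – b.
Crossovers in the z–s interval produce the single-crossover classes z+ s+ b+ and z s b (21 + 28 = 49) plus the double crossovers (16).
RF(z–s) = (49 + 16) / 821 = 65/821 = 0.0792 → 7.9 map units.

7.9 map units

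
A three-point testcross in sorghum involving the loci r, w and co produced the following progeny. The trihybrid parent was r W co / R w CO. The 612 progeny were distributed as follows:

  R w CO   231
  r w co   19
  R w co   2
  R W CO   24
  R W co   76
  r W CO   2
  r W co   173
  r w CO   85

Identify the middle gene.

co

The two rarest classes, r W CO and R w co, are the double crossovers. Comparing them with the parentals, only the co allele has switched, so co is the middle locus and the order is w – co – r.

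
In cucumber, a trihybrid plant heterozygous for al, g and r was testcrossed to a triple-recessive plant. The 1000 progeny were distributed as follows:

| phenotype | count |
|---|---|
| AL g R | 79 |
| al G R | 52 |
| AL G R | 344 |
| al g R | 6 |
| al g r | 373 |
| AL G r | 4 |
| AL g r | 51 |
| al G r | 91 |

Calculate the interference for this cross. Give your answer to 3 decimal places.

0.508

The two most frequent reciprocal classes, AL G R and al g r, are the parental types, so the F1 was AL G R / al g r.
The two rarest classes, AL G r and al g R, are the double crossovers. Comparing them with the parentals, only the r allele has switched, so r is the middle locus and the order is al – r – g.
al–r: (103 + 10)/1000 = 0.1130; r–g: (170 + 10)/1000 = 0.1800.
Expected DCO frequency = 0.1130 × 0.1800 ≈ 0.02034; observed = 10/1000 ≈ 0.01000.
Coefficient of coincidence = 0.01000/0.02034 ≈ 0.492; interference = 1 − 0.492 = 0.508.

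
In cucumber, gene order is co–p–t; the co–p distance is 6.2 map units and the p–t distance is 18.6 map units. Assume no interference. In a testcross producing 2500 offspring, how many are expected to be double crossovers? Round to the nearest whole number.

Map distances give recombination frequencies of 0.062 and 0.186 for the two intervals.
With no interference, expected double-crossover frequency = 0.062 × 0.186 = 0.01153.
Expected number = 0.01153 × 2500 = 28.83 ≈ 29.

29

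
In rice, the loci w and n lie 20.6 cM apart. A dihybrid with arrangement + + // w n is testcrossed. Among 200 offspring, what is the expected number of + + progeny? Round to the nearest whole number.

79

A map distance of 20.6 cM corresponds to a recombination frequency of 0.206.
The F1 is + + / w n, so + + is a parental gamete class with expected frequency (1 − r)/2 = 0.794/2 = 0.3970.
Expected number = 0.3970 × 200 = 79.40 ≈ 79.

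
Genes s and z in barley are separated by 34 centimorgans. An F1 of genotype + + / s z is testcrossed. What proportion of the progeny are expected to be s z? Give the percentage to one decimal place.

A map distance of 34 centimorgans corresponds to a recombination frequency of 0.340.
The F1 is + + / s z, so s z is a parental gamete class with expected frequency (1 − r)/2 = 0.660/2 = 0.3300.
That is 0.3300 = 33.0% of the progeny.

33.0%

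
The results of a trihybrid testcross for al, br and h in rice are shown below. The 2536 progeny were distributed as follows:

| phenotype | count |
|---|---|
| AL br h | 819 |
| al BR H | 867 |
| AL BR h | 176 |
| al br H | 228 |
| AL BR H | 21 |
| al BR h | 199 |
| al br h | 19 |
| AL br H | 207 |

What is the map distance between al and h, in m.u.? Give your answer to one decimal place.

17.6 m.u.

The two most frequent reciprocal classes, al BR H and AL br h, are the parental types, so the F1 was al BR H / AL br h.
The two rarest classes, AL BR H and al br h, are the double crossovers. Comparing them with the parentals, only the al allele has switched, so al is the middle locus and the order is br – al – h.
Crossovers in the al–h interval produce the single-crossover classes al BR h and AL br H (199 + 207 = 406) plus the double crossovers (40).
RF(al–h) = (406 + 40) / 2536 = 446/2536 = 0.1759 → 17.6 m.u.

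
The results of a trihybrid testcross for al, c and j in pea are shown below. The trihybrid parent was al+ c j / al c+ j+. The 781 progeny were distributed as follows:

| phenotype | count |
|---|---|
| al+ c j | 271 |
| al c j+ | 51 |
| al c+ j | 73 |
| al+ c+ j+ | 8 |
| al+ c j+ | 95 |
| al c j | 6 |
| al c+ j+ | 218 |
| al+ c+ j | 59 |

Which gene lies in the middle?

The two rarest classes, al c j and al+ c+ j+, are the double crossovers. Comparing them with the parentals, only the al allele has switched, so al is the middle locus and the order is c – al – j.

al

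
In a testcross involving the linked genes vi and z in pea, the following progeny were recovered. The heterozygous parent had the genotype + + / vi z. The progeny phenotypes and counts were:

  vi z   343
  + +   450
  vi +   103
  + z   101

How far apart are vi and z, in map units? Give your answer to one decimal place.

20.5 map units

The recombinant classes are + z and vi +: 101 + 103 = 204.
Recombination frequency = 204/997 = 0.2046 ≈ 20.5%, i.e. 20.5 map units.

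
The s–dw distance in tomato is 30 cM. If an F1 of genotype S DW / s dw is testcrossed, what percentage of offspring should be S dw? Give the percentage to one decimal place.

15.0%

A map distance of 30 cM corresponds to a recombination frequency of 0.300.
The F1 is S DW / s dw, so S dw is a recombinant gamete class with expected frequency r/2 = 0.300/2 = 0.1500.
That is 0.1500 = 15.0% of the progeny.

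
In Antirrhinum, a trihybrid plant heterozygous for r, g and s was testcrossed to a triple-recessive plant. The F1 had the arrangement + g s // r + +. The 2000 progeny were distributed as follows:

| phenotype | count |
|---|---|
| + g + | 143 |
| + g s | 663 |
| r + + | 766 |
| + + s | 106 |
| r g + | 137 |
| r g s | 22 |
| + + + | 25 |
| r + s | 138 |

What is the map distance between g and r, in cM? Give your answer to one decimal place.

The two rarest classes, r g s and + + +, are the double crossovers. Comparing them with the parentals, only the r allele has switched, so r is the middle locus and the order is g – r – s.
Crossovers in the g–r interval produce the single-crossover classes + + s and r g + (106 + 137 = 243) plus the double crossovers (47).
RF(g–r) = (243 + 47) / 2000 = 290/2000 = 0.1450 → 14.5 cM.

14.5 cM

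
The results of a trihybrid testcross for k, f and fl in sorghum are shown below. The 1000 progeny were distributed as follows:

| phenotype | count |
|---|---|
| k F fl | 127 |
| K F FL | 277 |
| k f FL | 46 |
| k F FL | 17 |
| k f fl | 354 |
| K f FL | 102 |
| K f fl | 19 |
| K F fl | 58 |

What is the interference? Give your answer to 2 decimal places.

0.03

The two most frequent reciprocal classes, k f fl and K F FL, are the parental types, so the F1 was k f fl / K F FL.
The two rarest classes, K f fl and k F FL, are the double crossovers. Comparing them with the parentals, only the k allele has switched, so k is the middle locus and the order is fl – k – f.
fl–k: (104 + 36)/1000 = 0.1400; k–f: (229 + 36)/1000 = 0.2650.
Expected DCO frequency = 0.1400 × 0.2650 ≈ 0.03710; observed = 36/1000 ≈ 0.03600.
Coefficient of coincidence = 0.03600/0.03710 ≈ 0.97; interference = 1 − 0.97 = 0.03.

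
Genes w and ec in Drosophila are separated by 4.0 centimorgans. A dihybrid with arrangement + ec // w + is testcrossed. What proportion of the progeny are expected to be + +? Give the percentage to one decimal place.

A map distance of 4.0 centimorgans corresponds to a recombination frequency of 0.040.
The F1 is + ec / w +, so + + is a recombinant gamete class with expected frequency r/2 = 0.040/2 = 0.0200.
That is 0.0200 = 2.0% of the progeny.

2.0%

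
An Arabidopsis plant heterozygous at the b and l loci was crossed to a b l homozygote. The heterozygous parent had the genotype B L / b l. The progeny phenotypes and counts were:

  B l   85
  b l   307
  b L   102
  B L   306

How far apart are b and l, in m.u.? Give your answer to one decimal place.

23.4 m.u.

The recombinant classes are B l and b L: 85 + 102 = 187.
Recombination frequency = 187/800 = 0.2338 ≈ 23.4%, i.e. 23.4 m.u.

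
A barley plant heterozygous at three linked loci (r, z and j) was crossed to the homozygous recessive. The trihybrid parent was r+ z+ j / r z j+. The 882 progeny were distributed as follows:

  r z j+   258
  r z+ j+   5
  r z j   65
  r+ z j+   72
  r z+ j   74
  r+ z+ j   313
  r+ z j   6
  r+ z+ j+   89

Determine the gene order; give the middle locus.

The two rarest classes, r+ z j and r z+ j+, are the double crossovers. Comparing them with the parentals, only the z allele has switched, so z is the middle locus and the order is j – z – r.

z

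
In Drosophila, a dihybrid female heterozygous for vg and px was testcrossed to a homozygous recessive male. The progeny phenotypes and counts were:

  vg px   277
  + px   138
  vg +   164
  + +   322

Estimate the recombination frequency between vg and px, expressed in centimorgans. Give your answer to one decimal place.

The two most frequent classes, + + (322) and vg px (277), are the parental types, so the F1 was + + / vg px.
The recombinant classes are + px and vg +: 138 + 164 = 302.
Recombination frequency = 302/901 = 0.3352 ≈ 33.5%, i.e. 33.5 centimorgans.

33.5 centimorgans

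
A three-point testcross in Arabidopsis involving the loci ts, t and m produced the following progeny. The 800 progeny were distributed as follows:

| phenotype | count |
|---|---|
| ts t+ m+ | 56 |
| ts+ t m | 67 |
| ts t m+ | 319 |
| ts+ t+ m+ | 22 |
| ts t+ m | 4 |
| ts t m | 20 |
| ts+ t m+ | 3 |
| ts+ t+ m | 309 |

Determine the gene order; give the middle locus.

ts

The two most frequent reciprocal classes, ts+ t+ m and ts t m+, are the parental types, so the F1 was ts+ t+ m / ts t m+.
The two rarest classes, ts t+ m and ts+ t m+, are the double crossovers. Comparing them with the parentals, only the ts allele has switched, so ts is the middle locus and the order is m – ts – t.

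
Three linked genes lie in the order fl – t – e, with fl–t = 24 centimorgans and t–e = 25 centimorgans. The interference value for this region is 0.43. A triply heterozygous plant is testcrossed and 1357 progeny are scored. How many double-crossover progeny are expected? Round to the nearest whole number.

46

Map distances give recombination frequencies of 0.240 and 0.250 for the two intervals.
With interference 0.43 (so coincidence = 0.57), expected double-crossover frequency = 0.240 × 0.250 × 0.57 = 0.03420.
Expected number = 0.03420 × 1357 = 46.41 ≈ 46.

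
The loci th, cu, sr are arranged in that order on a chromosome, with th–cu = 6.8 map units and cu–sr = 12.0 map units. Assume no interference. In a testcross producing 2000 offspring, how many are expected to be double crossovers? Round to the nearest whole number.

16

Map distances give recombination frequencies of 0.068 and 0.120 for the two intervals.
With no interference, expected double-crossover frequency = 0.068 × 0.120 = 0.00816.
Expected number = 0.00816 × 2000 = 16.32 ≈ 16.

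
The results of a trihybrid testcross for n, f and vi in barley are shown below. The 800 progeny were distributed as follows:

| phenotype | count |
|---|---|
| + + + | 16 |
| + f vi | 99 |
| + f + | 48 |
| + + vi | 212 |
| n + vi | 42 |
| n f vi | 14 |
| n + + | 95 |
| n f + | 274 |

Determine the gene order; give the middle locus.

The two most frequent reciprocal classes, + + vi and n f +, are the parental types, so the F1 was + + vi / n f +.
The two rarest classes, + + + and n f vi, are the double crossovers. Comparing them with the parentals, only the vi allele has switched, so vi is the middle locus and the order is n – vi – f.

vi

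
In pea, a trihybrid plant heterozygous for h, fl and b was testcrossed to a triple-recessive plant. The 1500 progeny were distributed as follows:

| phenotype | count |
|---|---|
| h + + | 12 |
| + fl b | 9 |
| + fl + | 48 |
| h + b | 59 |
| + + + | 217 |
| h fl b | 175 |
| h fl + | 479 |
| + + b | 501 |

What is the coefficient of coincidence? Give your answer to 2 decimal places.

The two most frequent reciprocal classes, + + b and h fl +, are the parental types, so the F1 was + + b / h fl +.
The two rarest classes, + fl b and h + +, are the double crossovers. Comparing them with the parentals, only the fl allele has switched, so fl is the middle locus and the order is b – fl – h.
b–fl: (392 + 21)/1500 = 0.2753; fl–h: (107 + 21)/1500 = 0.0853.
Expected DCO frequency = 0.2753 × 0.0853 ≈ 0.02348; observed = 21/1500 ≈ 0.01400.
Coefficient of coincidence = 0.01400/0.02348 ≈ 0.60.

0.60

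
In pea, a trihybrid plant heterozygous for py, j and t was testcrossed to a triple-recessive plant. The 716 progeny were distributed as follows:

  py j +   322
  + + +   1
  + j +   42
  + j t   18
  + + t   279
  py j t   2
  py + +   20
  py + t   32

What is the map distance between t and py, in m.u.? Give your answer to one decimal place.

The two most frequent reciprocal classes, + + t and py j +, are the parental types, so the F1 was + + t / py j +.
The two rarest classes, + + + and py j t, are the double crossovers. Comparing them with the parentals, only the t allele has switched, so t is the middle locus and the order is py – t – j.
Crossovers in the py–t interval produce the single-crossover classes py + t and + j + (32 + 42 = 74) plus the double crossovers (3).
RF(py–t) = (74 + 3) / 716 = 77/716 = 0.1075 → 10.8 m.u.

10.8 m.u.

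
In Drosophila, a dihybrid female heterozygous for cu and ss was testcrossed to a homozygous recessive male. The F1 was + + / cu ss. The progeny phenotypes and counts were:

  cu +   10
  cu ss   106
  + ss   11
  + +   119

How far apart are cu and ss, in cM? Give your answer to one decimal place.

8.5 cM

The recombinant classes are + ss and cu +: 11 + 10 = 21.
Recombination frequency = 21/246 = 0.0854 ≈ 8.5%, i.e. 8.5 cM.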